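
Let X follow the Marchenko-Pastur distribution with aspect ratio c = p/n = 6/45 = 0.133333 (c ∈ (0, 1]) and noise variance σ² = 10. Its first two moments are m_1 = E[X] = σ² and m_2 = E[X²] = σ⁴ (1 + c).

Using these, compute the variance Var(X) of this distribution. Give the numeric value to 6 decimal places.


m_1 = E[X] = σ² = 10, so m_1² = 100.
m_2 = E[X²] = σ⁴ (1 + c) = 100 · (1 + 0.133333) = 100 · 1.133333 = 113.333333.
(Note m_2 − m_1² simplifies to c · σ⁴ = 0.133333 · 100.)

Var(X) = m_2 − m_1² = 113.333333 − 100 = 13.333333.


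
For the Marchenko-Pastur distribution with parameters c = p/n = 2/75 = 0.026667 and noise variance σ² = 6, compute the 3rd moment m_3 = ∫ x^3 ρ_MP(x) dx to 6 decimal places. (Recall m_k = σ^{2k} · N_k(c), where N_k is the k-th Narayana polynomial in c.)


E[X³] = σ⁶ (1 + 3c + c²) (third MP moment). With σ² = 6 (so σ⁶ = 216) and c = 2/75 = 0.026667: E[X³] = 216 · (1 + 3·0.026667 + (0.026667)²) = 216 · 1.080711.

So E[X^3] = 233.433600.


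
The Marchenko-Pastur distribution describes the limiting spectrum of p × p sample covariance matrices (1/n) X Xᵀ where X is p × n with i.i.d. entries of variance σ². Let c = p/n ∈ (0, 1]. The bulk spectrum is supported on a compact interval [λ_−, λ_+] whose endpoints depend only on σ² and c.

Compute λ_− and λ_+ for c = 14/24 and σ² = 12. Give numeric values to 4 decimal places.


c = 14/24 = 0.583333; √c = 0.763763.
λ_− = σ² (1 − √c)² = 12 · (1 − 0.763763)² = 12 · (0.236237)² = 0.669697.
λ_+ = σ² (1 + √c)² = 12 · (1 + 0.763763)² = 12 · (1.763763)² = 37.330303.

Rounded to 4 decimal places: λ_− ≈ 0.6697, λ_+ ≈ 37.3303.


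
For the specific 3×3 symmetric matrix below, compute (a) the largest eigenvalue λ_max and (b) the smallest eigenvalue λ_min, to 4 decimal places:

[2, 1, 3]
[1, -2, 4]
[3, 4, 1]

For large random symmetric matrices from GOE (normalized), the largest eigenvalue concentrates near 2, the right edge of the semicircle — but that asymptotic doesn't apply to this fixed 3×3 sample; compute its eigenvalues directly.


Since M is real symmetric, all three eigenvalues are real; they are the roots of det(λI − M) = λ³ − (tr M) λ² + s λ − det M, where s is the sum of the principal 2×2 minors.
tr M = 2 + (-2) + 1 = 1.
s = (2·(-2) − 1²) + (2·1 − 3²) + ((-2)·1 − 4²) = -5 + (-7) + (-18) = -30.
det M (expand along row 1) = 2·(-18) − 1·(-11) + 3·10 = 5.
Characteristic polynomial: λ³ − λ² − 30λ − 5 = 0.
Substitute λ = y + (tr M)/3 = y + 0.333333 to remove the quadratic term: y³ + p·y + q = 0 with p = s − (tr M)²/3 = -30.333333 and q = −2(tr M)³/27 + (tr M)·s/3 − det M = -15.074074.
Three real roots ⇒ use the trigonometric (Viète) form: r = 2√(−p/3) = 6.359595, φ = arccos(3q/(p·r)) = arccos(0.234424) = 1.334170 rad.
y_k = r·cos(φ/3 − 2πk/3) for k = 0, 1, 2 gives y = 5.740995, -0.501096, -5.239899.
λ_k = y_k + 0.333333 gives λ = 6.0743, -0.1678, -4.9066 (check: the sum is 1.0000 = tr M).

Hence λ_max = 6.0743 and λ_min = -4.9066.


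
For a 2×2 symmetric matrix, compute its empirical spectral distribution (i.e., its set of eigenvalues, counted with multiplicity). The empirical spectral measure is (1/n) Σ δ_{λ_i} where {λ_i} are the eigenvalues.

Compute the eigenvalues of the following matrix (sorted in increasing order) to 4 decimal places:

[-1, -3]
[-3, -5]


Since M is real symmetric, both eigenvalues are real; they are the roots of det(λI − M) = λ² − (tr M) λ + det M.
tr M = -1 + (-5) = -6.
det M = (-1)·(-5) − (-3)² = 5 − 9 = -4.
Characteristic polynomial: λ² + 6λ − 4 = 0.
Discriminant Δ = (tr M)² − 4·det M = 36 − (-16) = 52; √Δ = 7.211103.
λ = (tr M ± √Δ)/2 = (-6 ± 7.211103)/2, giving (tr M − √Δ)/2 = -6.6056 and (tr M + √Δ)/2 = 0.6056.

Eigenvalues sorted in increasing order: [-6.6056, 0.6056].


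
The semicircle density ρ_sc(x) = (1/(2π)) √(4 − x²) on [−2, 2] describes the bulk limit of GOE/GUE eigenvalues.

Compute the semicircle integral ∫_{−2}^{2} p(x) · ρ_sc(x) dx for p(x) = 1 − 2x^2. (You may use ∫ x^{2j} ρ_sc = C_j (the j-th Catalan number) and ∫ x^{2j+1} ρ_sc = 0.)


Write p(x) = Σ a_i x^i, split into monomials and integrate each against ρ_sc separately.
Using ∫ x^{2j} ρ_sc = C_j = (1/(j+1)) C(2j, j) (Catalan numbers) and ∫ x^{2j+1} ρ_sc = 0 (odd monomials vanish by symmetry):
  i = 0 (even): a_0 · C_{0} = 1 · 1 = 1
  i = 2 (even): a_2 · C_{1} = -2 · 1 = -2

Summing the contributions: ∫_{−2}^{2} p(x) ρ_sc(x) dx = 1 + (-2) = -1.


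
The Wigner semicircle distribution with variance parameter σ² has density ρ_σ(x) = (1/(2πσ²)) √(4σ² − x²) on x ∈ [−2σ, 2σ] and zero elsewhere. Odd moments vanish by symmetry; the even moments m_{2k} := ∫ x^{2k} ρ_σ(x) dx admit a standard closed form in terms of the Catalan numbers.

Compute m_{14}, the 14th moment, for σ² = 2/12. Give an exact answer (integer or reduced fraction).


By the scaled semicircle moment identity, m_{2k} = σ^{2k} · C_k with k = 7.
C_7 = (1/(k+1)) · C(2k, k) = (1/8) · C(14, 7) = (1/8) · 3432 = 429.
σ^{2k} = (σ²)^k = (2/12)^7 = 1/279936.

Therefore m_{14} = σ^{14} · C_7 = (1/279936) · 429 = 143/93312.


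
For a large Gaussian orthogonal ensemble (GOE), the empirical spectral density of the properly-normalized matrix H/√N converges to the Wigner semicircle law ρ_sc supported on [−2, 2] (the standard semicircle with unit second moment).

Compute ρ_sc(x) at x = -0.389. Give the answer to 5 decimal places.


ρ_sc(x) = (1/(2π)) √(4 − x²). With x = -0.389:
  4 − x² = 4 − (-0.389)² = 4 − 0.151321 = 3.848679.
  √(4 − x²) = 1.961805.
  1/(2π) = 0.159155.
  ρ_sc(-0.389) = 0.159155 · 1.961805 = 0.312231.

Rounded to 5 decimal places: ρ_sc(-0.389) ≈ 0.31223.


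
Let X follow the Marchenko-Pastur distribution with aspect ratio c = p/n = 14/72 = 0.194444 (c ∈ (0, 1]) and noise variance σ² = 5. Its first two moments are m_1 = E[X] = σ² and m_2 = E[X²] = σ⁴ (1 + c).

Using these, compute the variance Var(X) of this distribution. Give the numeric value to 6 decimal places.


m_1 = E[X] = σ² = 5, so m_1² = 25.
m_2 = E[X²] = σ⁴ (1 + c) = 25 · (1 + 0.194444) = 25 · 1.194444 = 29.861111.
(Note m_2 − m_1² simplifies to c · σ⁴ = 0.194444 · 25.)

Var(X) = m_2 − m_1² = 29.861111 − 25 = 4.861111.


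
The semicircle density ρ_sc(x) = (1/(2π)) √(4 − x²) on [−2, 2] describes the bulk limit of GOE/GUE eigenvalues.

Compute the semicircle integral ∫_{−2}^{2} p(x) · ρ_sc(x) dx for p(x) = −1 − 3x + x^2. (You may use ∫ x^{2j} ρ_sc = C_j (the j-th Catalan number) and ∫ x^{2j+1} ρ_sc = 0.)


Write p(x) = Σ a_i x^i, split into monomials and integrate each against ρ_sc separately.
Using ∫ x^{2j} ρ_sc = C_j = (1/(j+1)) C(2j, j) (Catalan numbers) and ∫ x^{2j+1} ρ_sc = 0 (odd monomials vanish by symmetry):
  i = 0 (even): a_0 · C_{0} = -1 · 1 = -1
  i = 1 (odd): ∫ x^1 ρ_sc = 0 (vanishes)
  i = 2 (even): a_2 · C_{1} = 1 · 1 = 1

Summing the contributions: ∫_{−2}^{2} p(x) ρ_sc(x) dx = (-1) + 1 = 0.


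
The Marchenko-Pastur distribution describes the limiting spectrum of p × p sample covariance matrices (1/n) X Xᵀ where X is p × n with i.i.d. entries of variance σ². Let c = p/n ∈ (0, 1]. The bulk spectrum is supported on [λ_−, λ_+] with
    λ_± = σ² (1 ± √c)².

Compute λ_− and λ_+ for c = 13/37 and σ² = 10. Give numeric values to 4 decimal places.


c = 13/37 = 0.351351; √c = 0.592749.
λ_− = σ² (1 − √c)² = 10 · (1 − 0.592749)² = 10 · (0.407251)² = 1.658534.
λ_+ = σ² (1 + √c)² = 10 · (1 + 0.592749)² = 10 · (1.592749)² = 25.368493.

Rounded to 4 decimal places: λ_− ≈ 1.6585, λ_+ ≈ 25.3685.


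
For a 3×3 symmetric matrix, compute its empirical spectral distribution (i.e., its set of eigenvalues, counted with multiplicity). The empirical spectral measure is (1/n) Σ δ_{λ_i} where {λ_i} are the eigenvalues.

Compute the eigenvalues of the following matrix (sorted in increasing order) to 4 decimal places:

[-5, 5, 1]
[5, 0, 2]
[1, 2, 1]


Since M is real symmetric, all three eigenvalues are real; they are the roots of det(λI − M) = λ³ − (tr M) λ² + s λ − det M, where s is the sum of the principal 2×2 minors.
tr M = -5 + 0 + 1 = -4.
s = ((-5)·0 − 5²) + ((-5)·1 − 1²) + (0·1 − 2²) = -25 + (-6) + (-4) = -35.
det M (expand along row 1) = (-5)·(-4) − 5·3 + 1·10 = 15.
Characteristic polynomial: λ³ + 4λ² − 35λ − 15 = 0.
Substitute λ = y + (tr M)/3 = y − 1.333333 to remove the quadratic term: y³ + p·y + q = 0 with p = s − (tr M)²/3 = -40.333333 and q = −2(tr M)³/27 + (tr M)·s/3 − det M = 36.407407.
Three real roots ⇒ use the trigonometric (Viète) form: r = 2√(−p/3) = 7.333333, φ = arccos(3q/(p·r)) = arccos(-0.369271) = 1.949021 rad.
y_k = r·cos(φ/3 − 2πk/3) for k = 0, 1, 2 gives y = 5.839396, 0.922102, -6.761498.
λ_k = y_k − 1.333333 gives λ = 4.5061, -0.4112, -8.0948 (check: the sum is -4.0000 = tr M).

Eigenvalues sorted in increasing order: [-8.0948, -0.4112, 4.5061].


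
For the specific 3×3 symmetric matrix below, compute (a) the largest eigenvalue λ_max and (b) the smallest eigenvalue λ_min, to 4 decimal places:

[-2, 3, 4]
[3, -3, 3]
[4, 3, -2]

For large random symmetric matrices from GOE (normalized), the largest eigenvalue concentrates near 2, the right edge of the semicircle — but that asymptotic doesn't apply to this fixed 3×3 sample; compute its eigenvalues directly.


Since M is real symmetric, all three eigenvalues are real; they are the roots of det(λI − M) = λ³ − (tr M) λ² + s λ − det M, where s is the sum of the principal 2×2 minors.
tr M = -2 + (-3) + (-2) = -7.
s = ((-2)·(-3) − 3²) + ((-2)·(-2) − 4²) + ((-3)·(-2) − 3²) = -3 + (-12) + (-3) = -18.
det M (expand along row 1) = (-2)·(-3) − 3·(-18) + 4·21 = 144.
Characteristic polynomial: λ³ + 7λ² − 18λ − 144 = 0.
Substitute λ = y + (tr M)/3 = y − 2.333333 to remove the quadratic term: y³ + p·y + q = 0 with p = s − (tr M)²/3 = -34.333333 and q = −2(tr M)³/27 + (tr M)·s/3 − det M = -76.592593.
Three real roots ⇒ use the trigonometric (Viète) form: r = 2√(−p/3) = 6.765928, φ = arccos(3q/(p·r)) = arccos(0.989156) = 0.147403 rad.
y_k = r·cos(φ/3 − 2πk/3) for k = 0, 1, 2 gives y = 6.757762, -3.091096, -3.666667.
λ_k = y_k − 2.333333 gives λ = 4.4244, -5.4244, -6.0000 (check: the sum is -7.0000 = tr M).

Hence λ_max = 4.4244 and λ_min = -6.0000.


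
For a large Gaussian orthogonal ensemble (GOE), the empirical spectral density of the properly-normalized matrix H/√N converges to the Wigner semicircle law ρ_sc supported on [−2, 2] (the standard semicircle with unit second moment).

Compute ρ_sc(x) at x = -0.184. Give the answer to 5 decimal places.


ρ_sc(x) = (1/(2π)) √(4 − x²). With x = -0.184:
  4 − x² = 4 − (-0.184)² = 4 − 0.033856 = 3.966144.
  √(4 − x²) = 1.991518.
  1/(2π) = 0.159155.
  ρ_sc(-0.184) = 0.159155 · 1.991518 = 0.316960.

Rounded to 5 decimal places: ρ_sc(-0.184) ≈ 0.31696.


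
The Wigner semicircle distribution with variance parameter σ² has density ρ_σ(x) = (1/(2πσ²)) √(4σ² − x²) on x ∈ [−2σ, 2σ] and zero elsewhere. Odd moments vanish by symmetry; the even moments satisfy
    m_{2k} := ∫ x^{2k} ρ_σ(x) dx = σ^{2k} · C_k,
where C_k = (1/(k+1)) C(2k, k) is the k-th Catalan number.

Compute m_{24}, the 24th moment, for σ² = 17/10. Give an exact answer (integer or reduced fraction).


By the scaled semicircle moment identity, m_{2k} = σ^{2k} · C_k with k = 12.
C_12 = (1/(k+1)) · C(2k, k) = (1/13) · C(24, 12) = (1/13) · 2704156 = 208012.
σ^{2k} = (σ²)^k = (17/10)^12 = 582622237229761/1000000000000.

Therefore m_{24} = σ^{24} · C_12 = (582622237229761/1000000000000) · 208012 = 30298104202659261283/250000000000.


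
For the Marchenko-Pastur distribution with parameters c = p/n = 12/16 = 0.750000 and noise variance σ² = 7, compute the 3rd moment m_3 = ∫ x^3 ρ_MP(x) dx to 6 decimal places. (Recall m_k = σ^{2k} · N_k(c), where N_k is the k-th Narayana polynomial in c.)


E[X³] = σ⁶ (1 + 3c + c²) (third MP moment). With σ² = 7 (so σ⁶ = 343) and c = 12/16 = 0.750000: E[X³] = 343 · (1 + 3·0.750000 + (0.750000)²) = 343 · 3.812500.

So E[X^3] = 1307.687500.


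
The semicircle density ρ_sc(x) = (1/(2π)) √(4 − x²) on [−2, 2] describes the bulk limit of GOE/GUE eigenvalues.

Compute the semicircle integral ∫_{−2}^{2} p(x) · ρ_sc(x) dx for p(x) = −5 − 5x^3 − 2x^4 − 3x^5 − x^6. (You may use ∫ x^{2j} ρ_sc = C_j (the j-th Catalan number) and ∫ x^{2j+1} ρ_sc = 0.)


Write p(x) = Σ a_i x^i, split into monomials and integrate each against ρ_sc separately.
Using ∫ x^{2j} ρ_sc = C_j = (1/(j+1)) C(2j, j) (Catalan numbers) and ∫ x^{2j+1} ρ_sc = 0 (odd monomials vanish by symmetry):
  i = 0 (even): a_0 · C_{0} = -5 · 1 = -5
  i = 3 (odd): ∫ x^3 ρ_sc = 0 (vanishes)
  i = 4 (even): a_4 · C_{2} = -2 · 2 = -4
  i = 5 (odd): ∫ x^5 ρ_sc = 0 (vanishes)
  i = 6 (even): a_6 · C_{3} = -1 · 5 = -5

Summing the contributions: ∫_{−2}^{2} p(x) ρ_sc(x) dx = (-5) + (-4) + (-5) = -14.


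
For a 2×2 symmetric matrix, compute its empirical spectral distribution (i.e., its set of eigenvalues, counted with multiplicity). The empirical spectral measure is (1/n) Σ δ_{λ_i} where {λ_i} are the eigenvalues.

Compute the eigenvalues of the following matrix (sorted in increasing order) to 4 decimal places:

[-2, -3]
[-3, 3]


Since M is real symmetric, both eigenvalues are real; they are the roots of det(λI − M) = λ² − (tr M) λ + det M.
tr M = -2 + 3 = 1.
det M = (-2)·3 − (-3)² = -6 − 9 = -15.
Characteristic polynomial: λ² − λ − 15 = 0.
Discriminant Δ = (tr M)² − 4·det M = 1 − (-60) = 61; √Δ = 7.810250.
λ = (tr M ± √Δ)/2 = (1 ± 7.810250)/2, giving (tr M − √Δ)/2 = -3.4051 and (tr M + √Δ)/2 = 4.4051.

Eigenvalues sorted in increasing order: [-3.4051, 4.4051].


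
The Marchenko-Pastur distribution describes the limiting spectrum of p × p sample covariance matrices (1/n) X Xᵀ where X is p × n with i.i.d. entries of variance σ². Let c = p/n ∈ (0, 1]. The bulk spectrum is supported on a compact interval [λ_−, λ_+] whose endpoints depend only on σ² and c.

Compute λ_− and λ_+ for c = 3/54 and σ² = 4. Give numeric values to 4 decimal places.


c = 3/54 = 0.055556; √c = 0.235702.
λ_− = σ² (1 − √c)² = 4 · (1 − 0.235702)² = 4 · (0.764298)² = 2.336604.
λ_+ = σ² (1 + √c)² = 4 · (1 + 0.235702)² = 4 · (1.235702)² = 6.107840.

Rounded to 4 decimal places: λ_− ≈ 2.3366, λ_+ ≈ 6.1078.


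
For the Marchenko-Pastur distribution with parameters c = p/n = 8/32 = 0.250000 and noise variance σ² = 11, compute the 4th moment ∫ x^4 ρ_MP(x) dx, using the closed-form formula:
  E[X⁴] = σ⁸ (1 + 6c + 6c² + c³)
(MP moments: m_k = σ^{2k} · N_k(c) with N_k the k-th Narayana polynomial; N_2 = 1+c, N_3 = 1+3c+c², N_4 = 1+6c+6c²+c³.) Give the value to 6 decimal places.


E[X⁴] = σ⁸ (1 + 6c + 6c² + c³) (fourth MP moment). With σ² = 11 (so σ⁸ = 14641) and c = 8/32 = 0.250000: E[X⁴] = 14641 · (1 + 6·0.250000 + 6·(0.250000)² + (0.250000)³) = 14641 · 2.890625.

So E[X^4] = 42321.640625.


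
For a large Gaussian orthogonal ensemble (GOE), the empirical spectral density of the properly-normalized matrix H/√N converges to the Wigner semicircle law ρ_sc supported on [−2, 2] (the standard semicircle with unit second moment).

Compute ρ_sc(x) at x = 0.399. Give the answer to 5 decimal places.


ρ_sc(x) = (1/(2π)) √(4 − x²). With x = 0.399:
  4 − x² = 4 − (0.399)² = 4 − 0.159201 = 3.840799.
  √(4 − x²) = 1.959796.
  1/(2π) = 0.159155.
  ρ_sc(0.399) = 0.159155 · 1.959796 = 0.311911.

Rounded to 5 decimal places: ρ_sc(0.399) ≈ 0.31191.


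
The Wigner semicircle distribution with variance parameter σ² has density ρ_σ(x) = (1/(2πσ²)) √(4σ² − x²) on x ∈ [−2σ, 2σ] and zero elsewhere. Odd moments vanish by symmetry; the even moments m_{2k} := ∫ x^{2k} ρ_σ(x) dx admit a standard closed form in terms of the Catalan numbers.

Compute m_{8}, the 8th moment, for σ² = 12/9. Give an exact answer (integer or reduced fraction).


By the scaled semicircle moment identity, m_{2k} = σ^{2k} · C_k with k = 4.
C_4 = (1/(k+1)) · C(2k, k) = (1/5) · C(8, 4) = (1/5) · 70 = 14.
σ^{2k} = (σ²)^k = (12/9)^4 = 256/81.

Therefore m_{8} = σ^{8} · C_4 = (256/81) · 14 = 3584/81.


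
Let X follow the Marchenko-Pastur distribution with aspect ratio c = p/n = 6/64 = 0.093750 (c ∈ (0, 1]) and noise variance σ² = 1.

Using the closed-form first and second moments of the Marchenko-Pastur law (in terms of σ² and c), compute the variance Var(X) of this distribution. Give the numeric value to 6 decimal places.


Recall the MP moments m_1 = E[X] = σ² and m_2 = E[X²] = σ⁴ (1 + c).
m_1 = E[X] = σ² = 1, so m_1² = 1.
m_2 = E[X²] = σ⁴ (1 + c) = 1 · (1 + 0.093750) = 1 · 1.093750 = 1.093750.
(Note m_2 − m_1² simplifies to c · σ⁴ = 0.093750 · 1.)

Var(X) = m_2 − m_1² = 1.093750 − 1 = 0.093750.


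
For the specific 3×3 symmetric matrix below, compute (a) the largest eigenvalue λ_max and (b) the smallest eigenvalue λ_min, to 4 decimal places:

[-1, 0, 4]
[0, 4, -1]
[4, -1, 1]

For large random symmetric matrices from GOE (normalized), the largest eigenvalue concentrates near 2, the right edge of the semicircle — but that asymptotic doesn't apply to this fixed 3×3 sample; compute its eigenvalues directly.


Since M is real symmetric, all three eigenvalues are real; they are the roots of det(λI − M) = λ³ − (tr M) λ² + s λ − det M, where s is the sum of the principal 2×2 minors.
tr M = -1 + 4 + 1 = 4.
s = ((-1)·4 − 0²) + ((-1)·1 − 4²) + (4·1 − (-1)²) = -4 + (-17) + 3 = -18.
det M (expand along row 1) = (-1)·3 − 0·4 + 4·(-16) = -67.
Characteristic polynomial: λ³ − 4λ² − 18λ + 67 = 0.
Substitute λ = y + (tr M)/3 = y + 1.333333 to remove the quadratic term: y³ + p·y + q = 0 with p = s − (tr M)²/3 = -23.333333 and q = −2(tr M)³/27 + (tr M)·s/3 − det M = 38.259259.
Three real roots ⇒ use the trigonometric (Viète) form: r = 2√(−p/3) = 5.577734, φ = arccos(3q/(p·r)) = arccos(-0.881908) = 2.650691 rad.
y_k = r·cos(φ/3 − 2πk/3) for k = 0, 1, 2 gives y = 3.538517, 1.964708, -5.503225.
λ_k = y_k + 1.333333 gives λ = 4.8719, 3.2980, -4.1699 (check: the sum is 4.0000 = tr M).

Hence λ_max = 4.8719 and λ_min = -4.1699.


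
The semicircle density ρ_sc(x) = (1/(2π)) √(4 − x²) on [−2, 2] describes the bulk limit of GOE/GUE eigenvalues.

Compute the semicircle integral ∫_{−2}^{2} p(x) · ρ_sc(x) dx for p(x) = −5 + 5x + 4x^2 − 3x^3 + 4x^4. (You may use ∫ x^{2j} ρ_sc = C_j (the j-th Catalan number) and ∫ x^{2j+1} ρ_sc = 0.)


Write p(x) = Σ a_i x^i, split into monomials and integrate each against ρ_sc separately.
Using ∫ x^{2j} ρ_sc = C_j = (1/(j+1)) C(2j, j) (Catalan numbers) and ∫ x^{2j+1} ρ_sc = 0 (odd monomials vanish by symmetry):
  i = 0 (even): a_0 · C_{0} = -5 · 1 = -5
  i = 1 (odd): ∫ x^1 ρ_sc = 0 (vanishes)
  i = 2 (even): a_2 · C_{1} = 4 · 1 = 4
  i = 3 (odd): ∫ x^3 ρ_sc = 0 (vanishes)
  i = 4 (even): a_4 · C_{2} = 4 · 2 = 8

Summing the contributions: ∫_{−2}^{2} p(x) ρ_sc(x) dx = (-5) + 4 + 8 = 7.


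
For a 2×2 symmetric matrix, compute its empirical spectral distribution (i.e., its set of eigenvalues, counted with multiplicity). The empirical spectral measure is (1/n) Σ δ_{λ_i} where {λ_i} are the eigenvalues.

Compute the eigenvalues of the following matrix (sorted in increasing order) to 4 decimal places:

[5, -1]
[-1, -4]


Since M is real symmetric, both eigenvalues are real; they are the roots of det(λI − M) = λ² − (tr M) λ + det M.
tr M = 5 + (-4) = 1.
det M = 5·(-4) − (-1)² = -20 − 1 = -21.
Characteristic polynomial: λ² − λ − 21 = 0.
Discriminant Δ = (tr M)² − 4·det M = 1 − (-84) = 85; √Δ = 9.219544.
λ = (tr M ± √Δ)/2 = (1 ± 9.219544)/2, giving (tr M − √Δ)/2 = -4.1098 and (tr M + √Δ)/2 = 5.1098.

Eigenvalues sorted in increasing order: [-4.1098, 5.1098].


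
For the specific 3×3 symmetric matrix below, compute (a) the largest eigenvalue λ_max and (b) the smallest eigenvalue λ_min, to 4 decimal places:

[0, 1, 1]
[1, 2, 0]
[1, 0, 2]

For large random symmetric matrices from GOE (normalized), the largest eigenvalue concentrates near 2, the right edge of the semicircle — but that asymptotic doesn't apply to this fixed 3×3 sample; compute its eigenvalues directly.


Since M is real symmetric, all three eigenvalues are real; they are the roots of det(λI − M) = λ³ − (tr M) λ² + s λ − det M, where s is the sum of the principal 2×2 minors.
tr M = 0 + 2 + 2 = 4.
s = (0·2 − 1²) + (0·2 − 1²) + (2·2 − 0²) = -1 + (-1) + 4 = 2.
det M (expand along row 1) = 0·4 − 1·2 + 1·(-2) = -4.
Characteristic polynomial: λ³ − 4λ² + 2λ + 4 = 0.
Substitute λ = y + (tr M)/3 = y + 1.333333 to remove the quadratic term: y³ + p·y + q = 0 with p = s − (tr M)²/3 = -3.333333 and q = −2(tr M)³/27 + (tr M)·s/3 − det M = 1.925926.
Three real roots ⇒ use the trigonometric (Viète) form: r = 2√(−p/3) = 2.108185, φ = arccos(3q/(p·r)) = arccos(-0.822192) = 2.536048 rad.
y_k = r·cos(φ/3 − 2πk/3) for k = 0, 1, 2 gives y = 1.398717, 0.666667, -2.065384.
λ_k = y_k + 1.333333 gives λ = 2.7321, 2.0000, -0.7321 (check: the sum is 4.0000 = tr M).

Hence λ_max = 2.7321 and λ_min = -0.7321.


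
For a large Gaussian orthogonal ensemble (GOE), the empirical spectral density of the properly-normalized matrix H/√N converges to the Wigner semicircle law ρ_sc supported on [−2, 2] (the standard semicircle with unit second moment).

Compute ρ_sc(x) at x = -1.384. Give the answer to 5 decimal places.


ρ_sc(x) = (1/(2π)) √(4 − x²). With x = -1.384:
  4 − x² = 4 − (-1.384)² = 4 − 1.915456 = 2.084544.
  √(4 − x²) = 1.443795.
  1/(2π) = 0.159155.
  ρ_sc(-1.384) = 0.159155 · 1.443795 = 0.229787.

Rounded to 5 decimal places: ρ_sc(-1.384) ≈ 0.22979.


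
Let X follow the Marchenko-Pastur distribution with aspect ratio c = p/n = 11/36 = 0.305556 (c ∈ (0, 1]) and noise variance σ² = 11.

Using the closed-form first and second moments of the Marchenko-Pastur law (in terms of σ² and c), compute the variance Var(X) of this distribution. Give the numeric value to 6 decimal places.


Recall the MP moments m_1 = E[X] = σ² and m_2 = E[X²] = σ⁴ (1 + c).
m_1 = E[X] = σ² = 11, so m_1² = 121.
m_2 = E[X²] = σ⁴ (1 + c) = 121 · (1 + 0.305556) = 121 · 1.305556 = 157.972222.
(Note m_2 − m_1² simplifies to c · σ⁴ = 0.305556 · 121.)

Var(X) = m_2 − m_1² = 157.972222 − 121 = 36.972222.


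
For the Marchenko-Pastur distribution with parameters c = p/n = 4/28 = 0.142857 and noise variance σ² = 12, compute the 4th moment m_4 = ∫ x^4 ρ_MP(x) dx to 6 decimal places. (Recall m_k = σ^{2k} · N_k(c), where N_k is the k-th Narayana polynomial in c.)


E[X⁴] = σ⁸ (1 + 6c + 6c² + c³) (fourth MP moment). With σ² = 12 (so σ⁸ = 20736) and c = 4/28 = 0.142857: E[X⁴] = 20736 · (1 + 6·0.142857 + 6·(0.142857)² + (0.142857)³) = 20736 · 1.982507.

So E[X^4] = 41109.271137.


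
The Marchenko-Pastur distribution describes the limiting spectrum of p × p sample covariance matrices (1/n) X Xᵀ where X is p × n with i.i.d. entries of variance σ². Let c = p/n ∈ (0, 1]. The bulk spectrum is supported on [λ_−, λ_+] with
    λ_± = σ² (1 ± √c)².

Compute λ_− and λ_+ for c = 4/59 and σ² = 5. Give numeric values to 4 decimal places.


c = 4/59 = 0.067797; √c = 0.260378.
λ_− = σ² (1 − √c)² = 5 · (1 − 0.260378)² = 5 · (0.739622)² = 2.735205.
λ_+ = σ² (1 + √c)² = 5 · (1 + 0.260378)² = 5 · (1.260378)² = 7.942761.

Rounded to 4 decimal places: λ_− ≈ 2.7352, λ_+ ≈ 7.9428.


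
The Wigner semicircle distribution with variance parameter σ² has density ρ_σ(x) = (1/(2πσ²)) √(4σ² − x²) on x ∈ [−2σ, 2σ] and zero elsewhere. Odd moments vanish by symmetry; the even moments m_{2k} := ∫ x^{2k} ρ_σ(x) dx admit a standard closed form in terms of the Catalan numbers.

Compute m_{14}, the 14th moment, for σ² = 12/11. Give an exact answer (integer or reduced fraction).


By the scaled semicircle moment identity, m_{2k} = σ^{2k} · C_k with k = 7.
C_7 = (1/(k+1)) · C(2k, k) = (1/8) · C(14, 7) = (1/8) · 3432 = 429.
σ^{2k} = (σ²)^k = (12/11)^7 = 35831808/19487171.

Therefore m_{14} = σ^{14} · C_7 = (35831808/19487171) · 429 = 1397440512/1771561.


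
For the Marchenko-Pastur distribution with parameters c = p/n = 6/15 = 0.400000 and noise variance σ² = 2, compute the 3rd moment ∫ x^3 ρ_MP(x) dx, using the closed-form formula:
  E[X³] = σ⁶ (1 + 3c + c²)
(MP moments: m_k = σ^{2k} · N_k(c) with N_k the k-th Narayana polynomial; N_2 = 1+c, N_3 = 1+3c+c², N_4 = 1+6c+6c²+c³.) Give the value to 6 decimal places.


E[X³] = σ⁶ (1 + 3c + c²) (third MP moment). With σ² = 2 (so σ⁶ = 8) and c = 6/15 = 0.400000: E[X³] = 8 · (1 + 3·0.400000 + (0.400000)²) = 8 · 2.360000.

So E[X^3] = 18.880000.


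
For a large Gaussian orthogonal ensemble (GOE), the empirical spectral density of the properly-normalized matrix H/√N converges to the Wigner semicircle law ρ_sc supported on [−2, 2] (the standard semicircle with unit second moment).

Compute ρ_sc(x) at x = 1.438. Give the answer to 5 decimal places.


ρ_sc(x) = (1/(2π)) √(4 − x²). With x = 1.438:
  4 − x² = 4 − (1.438)² = 4 − 2.067844 = 1.932156.
  √(4 − x²) = 1.390020.
  1/(2π) = 0.159155.
  ρ_sc(1.438) = 0.159155 · 1.390020 = 0.221229.

Rounded to 5 decimal places: ρ_sc(1.438) ≈ 0.22123.


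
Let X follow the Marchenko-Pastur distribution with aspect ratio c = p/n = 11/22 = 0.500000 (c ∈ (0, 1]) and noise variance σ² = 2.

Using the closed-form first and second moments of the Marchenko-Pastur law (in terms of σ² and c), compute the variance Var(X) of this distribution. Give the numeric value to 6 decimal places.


Recall the MP moments m_1 = E[X] = σ² and m_2 = E[X²] = σ⁴ (1 + c).
m_1 = E[X] = σ² = 2, so m_1² = 4.
m_2 = E[X²] = σ⁴ (1 + c) = 4 · (1 + 0.500000) = 4 · 1.500000 = 6.000000.
(Note m_2 − m_1² simplifies to c · σ⁴ = 0.500000 · 4.)

Var(X) = m_2 − m_1² = 6.000000 − 4 = 2.000000.


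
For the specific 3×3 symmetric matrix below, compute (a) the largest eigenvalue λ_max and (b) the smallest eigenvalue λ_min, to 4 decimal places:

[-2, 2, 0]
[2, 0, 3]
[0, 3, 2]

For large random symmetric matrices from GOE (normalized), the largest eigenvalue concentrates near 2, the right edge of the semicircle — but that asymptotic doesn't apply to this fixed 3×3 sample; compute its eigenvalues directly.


Since M is real symmetric, all three eigenvalues are real; they are the roots of det(λI − M) = λ³ − (tr M) λ² + s λ − det M, where s is the sum of the principal 2×2 minors.
tr M = -2 + 0 + 2 = 0.
s = ((-2)·0 − 2²) + ((-2)·2 − 0²) + (0·2 − 3²) = -4 + (-4) + (-9) = -17.
det M (expand along row 1) = (-2)·(-9) − 2·4 + 0·6 = 10.
Characteristic polynomial: λ³ − 17λ − 10 = 0.
Substitute λ = y + (tr M)/3 = y + 0.000000 to remove the quadratic term: y³ + p·y + q = 0 with p = s − (tr M)²/3 = -17.000000 and q = −2(tr M)³/27 + (tr M)·s/3 − det M = -10.000000.
Three real roots ⇒ use the trigonometric (Viète) form: r = 2√(−p/3) = 4.760952, φ = arccos(3q/(p·r)) = arccos(0.370662) = 1.191074 rad.
y_k = r·cos(φ/3 − 2πk/3) for k = 0, 1, 2 gives y = 4.390624, -0.601005, -3.789619.
λ_k = y_k + 0.000000 gives λ = 4.3906, -0.6010, -3.7896 (check: the sum is 0.0000 = tr M).

Hence λ_max = 4.3906 and λ_min = -3.7896.


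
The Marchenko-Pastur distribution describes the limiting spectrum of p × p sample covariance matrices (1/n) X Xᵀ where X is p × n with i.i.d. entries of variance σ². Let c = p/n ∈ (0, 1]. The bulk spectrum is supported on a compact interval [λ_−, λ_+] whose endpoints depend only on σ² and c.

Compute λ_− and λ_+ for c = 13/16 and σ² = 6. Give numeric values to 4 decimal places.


c = 13/16 = 0.812500; √c = 0.901388.
λ_− = σ² (1 − √c)² = 6 · (1 − 0.901388)² = 6 · (0.098612)² = 0.058346.
λ_+ = σ² (1 + √c)² = 6 · (1 + 0.901388)² = 6 · (1.901388)² = 21.691654.

Rounded to 4 decimal places: λ_− ≈ 0.0583, λ_+ ≈ 21.6917.


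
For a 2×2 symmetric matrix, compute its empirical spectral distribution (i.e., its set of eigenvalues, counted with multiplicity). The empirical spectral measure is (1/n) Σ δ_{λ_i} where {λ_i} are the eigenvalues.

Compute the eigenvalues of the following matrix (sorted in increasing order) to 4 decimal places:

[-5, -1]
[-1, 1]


Since M is real symmetric, both eigenvalues are real; they are the roots of det(λI − M) = λ² − (tr M) λ + det M.
tr M = -5 + 1 = -4.
det M = (-5)·1 − (-1)² = -5 − 1 = -6.
Characteristic polynomial: λ² + 4λ − 6 = 0.
Discriminant Δ = (tr M)² − 4·det M = 16 − (-24) = 40; √Δ = 6.324555.
λ = (tr M ± √Δ)/2 = (-4 ± 6.324555)/2, giving (tr M − √Δ)/2 = -5.1623 and (tr M + √Δ)/2 = 1.1623.

Eigenvalues sorted in increasing order: [-5.1623, 1.1623].


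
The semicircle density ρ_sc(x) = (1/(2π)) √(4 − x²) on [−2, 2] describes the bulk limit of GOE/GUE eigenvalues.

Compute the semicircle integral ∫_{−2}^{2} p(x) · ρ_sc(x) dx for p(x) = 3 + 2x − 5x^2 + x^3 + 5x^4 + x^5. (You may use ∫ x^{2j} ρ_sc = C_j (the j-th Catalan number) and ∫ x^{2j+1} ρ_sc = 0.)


Write p(x) = Σ a_i x^i, split into monomials and integrate each against ρ_sc separately.
Using ∫ x^{2j} ρ_sc = C_j = (1/(j+1)) C(2j, j) (Catalan numbers) and ∫ x^{2j+1} ρ_sc = 0 (odd monomials vanish by symmetry):
  i = 0 (even): a_0 · C_{0} = 3 · 1 = 3
  i = 1 (odd): ∫ x^1 ρ_sc = 0 (vanishes)
  i = 2 (even): a_2 · C_{1} = -5 · 1 = -5
  i = 3 (odd): ∫ x^3 ρ_sc = 0 (vanishes)
  i = 4 (even): a_4 · C_{2} = 5 · 2 = 10
  i = 5 (odd): ∫ x^5 ρ_sc = 0 (vanishes)

Summing the contributions: ∫_{−2}^{2} p(x) ρ_sc(x) dx = 3 + (-5) + 10 = 8.


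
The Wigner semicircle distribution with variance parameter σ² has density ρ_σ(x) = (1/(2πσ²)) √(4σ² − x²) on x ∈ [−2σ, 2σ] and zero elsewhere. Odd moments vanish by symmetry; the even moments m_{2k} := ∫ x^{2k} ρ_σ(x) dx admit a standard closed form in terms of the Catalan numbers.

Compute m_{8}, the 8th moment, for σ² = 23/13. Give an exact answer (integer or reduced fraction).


By the scaled semicircle moment identity, m_{2k} = σ^{2k} · C_k with k = 4.
C_4 = (1/(k+1)) · C(2k, k) = (1/5) · C(8, 4) = (1/5) · 70 = 14.
σ^{2k} = (σ²)^k = (23/13)^4 = 279841/28561.

Therefore m_{8} = σ^{8} · C_4 = (279841/28561) · 14 = 3917774/28561.


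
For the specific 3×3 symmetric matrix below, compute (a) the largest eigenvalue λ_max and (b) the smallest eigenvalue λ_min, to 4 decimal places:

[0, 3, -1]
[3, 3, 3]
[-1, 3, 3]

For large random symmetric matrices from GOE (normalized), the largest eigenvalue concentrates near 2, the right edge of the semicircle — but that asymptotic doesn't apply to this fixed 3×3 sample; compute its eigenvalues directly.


Since M is real symmetric, all three eigenvalues are real; they are the roots of det(λI − M) = λ³ − (tr M) λ² + s λ − det M, where s is the sum of the principal 2×2 minors.
tr M = 0 + 3 + 3 = 6.
s = (0·3 − 3²) + (0·3 − (-1)²) + (3·3 − 3²) = -9 + (-1) + 0 = -10.
det M (expand along row 1) = 0·0 − 3·12 + (-1)·12 = -48.
Characteristic polynomial: λ³ − 6λ² − 10λ + 48 = 0.
Substitute λ = y + (tr M)/3 = y + 2.000000 to remove the quadratic term: y³ + p·y + q = 0 with p = s − (tr M)²/3 = -22.000000 and q = −2(tr M)³/27 + (tr M)·s/3 − det M = 12.000000.
Three real roots ⇒ use the trigonometric (Viète) form: r = 2√(−p/3) = 5.416026, φ = arccos(3q/(p·r)) = arccos(-0.302134) = 1.877726 rad.
y_k = r·cos(φ/3 − 2πk/3) for k = 0, 1, 2 gives y = 4.389315, 0.553148, -4.942463.
λ_k = y_k + 2.000000 gives λ = 6.3893, 2.5531, -2.9425 (check: the sum is 6.0000 = tr M).

Hence λ_max = 6.3893 and λ_min = -2.9425.


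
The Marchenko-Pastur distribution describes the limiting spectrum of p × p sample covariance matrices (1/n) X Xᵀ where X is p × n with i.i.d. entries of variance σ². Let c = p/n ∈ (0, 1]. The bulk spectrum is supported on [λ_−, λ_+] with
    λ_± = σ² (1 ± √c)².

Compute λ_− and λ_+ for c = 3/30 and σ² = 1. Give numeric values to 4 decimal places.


c = 3/30 = 0.100000; √c = 0.316228.
λ_− = σ² (1 − √c)² = 1 · (1 − 0.316228)² = 1 · (0.683772)² = 0.467544.
λ_+ = σ² (1 + √c)² = 1 · (1 + 0.316228)² = 1 · (1.316228)² = 1.732456.

Rounded to 4 decimal places: λ_− ≈ 0.4675, λ_+ ≈ 1.7325.


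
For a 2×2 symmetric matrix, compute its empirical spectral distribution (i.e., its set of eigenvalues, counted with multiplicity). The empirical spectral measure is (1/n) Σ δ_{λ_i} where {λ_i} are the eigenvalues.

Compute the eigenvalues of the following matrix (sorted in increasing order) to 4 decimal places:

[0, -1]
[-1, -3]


Since M is real symmetric, both eigenvalues are real; they are the roots of det(λI − M) = λ² − (tr M) λ + det M.
tr M = 0 + (-3) = -3.
det M = 0·(-3) − (-1)² = 0 − 1 = -1.
Characteristic polynomial: λ² + 3λ − 1 = 0.
Discriminant Δ = (tr M)² − 4·det M = 9 − (-4) = 13; √Δ = 3.605551.
λ = (tr M ± √Δ)/2 = (-3 ± 3.605551)/2, giving (tr M − √Δ)/2 = -3.3028 and (tr M + √Δ)/2 = 0.3028.

Eigenvalues sorted in increasing order: [-3.3028, 0.3028].


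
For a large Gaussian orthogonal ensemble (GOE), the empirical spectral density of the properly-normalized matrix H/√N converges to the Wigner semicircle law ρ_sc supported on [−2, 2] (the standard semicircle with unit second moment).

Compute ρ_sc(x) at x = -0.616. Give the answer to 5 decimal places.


ρ_sc(x) = (1/(2π)) √(4 − x²). With x = -0.616:
  4 − x² = 4 − (-0.616)² = 4 − 0.379456 = 3.620544.
  √(4 − x²) = 1.902773.
  1/(2π) = 0.159155.
  ρ_sc(-0.616) = 0.159155 · 1.902773 = 0.302836.

Rounded to 5 decimal places: ρ_sc(-0.616) ≈ 0.30284.


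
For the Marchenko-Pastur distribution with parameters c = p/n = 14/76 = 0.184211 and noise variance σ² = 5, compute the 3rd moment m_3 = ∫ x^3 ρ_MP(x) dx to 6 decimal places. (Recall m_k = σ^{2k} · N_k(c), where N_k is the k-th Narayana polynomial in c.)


E[X³] = σ⁶ (1 + 3c + c²) (third MP moment). With σ² = 5 (so σ⁶ = 125) and c = 14/76 = 0.184211: E[X³] = 125 · (1 + 3·0.184211 + (0.184211)²) = 125 · 1.586565.

So E[X^3] = 198.320637.


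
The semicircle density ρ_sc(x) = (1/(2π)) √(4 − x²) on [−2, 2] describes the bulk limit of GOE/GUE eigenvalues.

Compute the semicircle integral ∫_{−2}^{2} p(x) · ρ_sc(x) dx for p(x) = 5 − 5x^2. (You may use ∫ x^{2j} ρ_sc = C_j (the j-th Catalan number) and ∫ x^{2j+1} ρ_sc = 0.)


Write p(x) = Σ a_i x^i, split into monomials and integrate each against ρ_sc separately.
Using ∫ x^{2j} ρ_sc = C_j = (1/(j+1)) C(2j, j) (Catalan numbers) and ∫ x^{2j+1} ρ_sc = 0 (odd monomials vanish by symmetry):
  i = 0 (even): a_0 · C_{0} = 5 · 1 = 5
  i = 2 (even): a_2 · C_{1} = -5 · 1 = -5

Summing the contributions: ∫_{−2}^{2} p(x) ρ_sc(x) dx = 5 + (-5) = 0.


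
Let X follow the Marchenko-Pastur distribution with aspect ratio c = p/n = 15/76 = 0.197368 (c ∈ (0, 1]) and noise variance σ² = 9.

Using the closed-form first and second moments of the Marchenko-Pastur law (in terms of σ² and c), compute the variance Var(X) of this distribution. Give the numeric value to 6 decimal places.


Recall the MP moments m_1 = E[X] = σ² and m_2 = E[X²] = σ⁴ (1 + c).
m_1 = E[X] = σ² = 9, so m_1² = 81.
m_2 = E[X²] = σ⁴ (1 + c) = 81 · (1 + 0.197368) = 81 · 1.197368 = 96.986842.
(Note m_2 − m_1² simplifies to c · σ⁴ = 0.197368 · 81.)

Var(X) = m_2 − m_1² = 96.986842 − 81 = 15.986842.


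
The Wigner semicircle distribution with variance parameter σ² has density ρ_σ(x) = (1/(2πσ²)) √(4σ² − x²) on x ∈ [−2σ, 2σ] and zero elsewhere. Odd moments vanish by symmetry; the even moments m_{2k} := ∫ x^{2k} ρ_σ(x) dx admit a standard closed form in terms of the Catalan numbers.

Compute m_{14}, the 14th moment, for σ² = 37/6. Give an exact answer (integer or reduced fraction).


By the scaled semicircle moment identity, m_{2k} = σ^{2k} · C_k with k = 7.
C_7 = (1/(k+1)) · C(2k, k) = (1/8) · C(14, 7) = (1/8) · 3432 = 429.
σ^{2k} = (σ²)^k = (37/6)^7 = 94931877133/279936.

Therefore m_{14} = σ^{14} · C_7 = (94931877133/279936) · 429 = 13575258430019/93312.


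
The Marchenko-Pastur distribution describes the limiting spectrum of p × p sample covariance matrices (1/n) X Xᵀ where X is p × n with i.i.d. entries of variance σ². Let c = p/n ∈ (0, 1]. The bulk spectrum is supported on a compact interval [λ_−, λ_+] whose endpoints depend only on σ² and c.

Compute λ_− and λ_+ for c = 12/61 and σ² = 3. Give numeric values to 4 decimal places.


c = 12/61 = 0.196721; √c = 0.443533.
λ_− = σ² (1 − √c)² = 3 · (1 − 0.443533)² = 3 · (0.556467)² = 0.928967.
λ_+ = σ² (1 + √c)² = 3 · (1 + 0.443533)² = 3 · (1.443533)² = 6.251361.

Rounded to 4 decimal places: λ_− ≈ 0.9290, λ_+ ≈ 6.2514.


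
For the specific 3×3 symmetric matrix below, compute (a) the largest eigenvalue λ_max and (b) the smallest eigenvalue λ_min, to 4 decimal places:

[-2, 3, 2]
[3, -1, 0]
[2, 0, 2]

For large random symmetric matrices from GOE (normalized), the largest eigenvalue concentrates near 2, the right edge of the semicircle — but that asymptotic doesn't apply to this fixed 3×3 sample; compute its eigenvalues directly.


Since M is real symmetric, all three eigenvalues are real; they are the roots of det(λI − M) = λ³ − (tr M) λ² + s λ − det M, where s is the sum of the principal 2×2 minors.
tr M = -2 + (-1) + 2 = -1.
s = ((-2)·(-1) − 3²) + ((-2)·2 − 2²) + ((-1)·2 − 0²) = -7 + (-8) + (-2) = -17.
det M (expand along row 1) = (-2)·(-2) − 3·6 + 2·2 = -10.
Characteristic polynomial: λ³ + λ² − 17λ + 10 = 0.
Substitute λ = y + (tr M)/3 = y − 0.333333 to remove the quadratic term: y³ + p·y + q = 0 with p = s − (tr M)²/3 = -17.333333 and q = −2(tr M)³/27 + (tr M)·s/3 − det M = 15.740741.
Three real roots ⇒ use the trigonometric (Viète) form: r = 2√(−p/3) = 4.807402, φ = arccos(3q/(p·r)) = arccos(-0.566701) = 2.173293 rad.
y_k = r·cos(φ/3 − 2πk/3) for k = 0, 1, 2 gives y = 3.600151, 0.959003, -4.559155.
λ_k = y_k − 0.333333 gives λ = 3.2668, 0.6257, -4.8925 (check: the sum is -1.0000 = tr M).

Hence λ_max = 3.2668 and λ_min = -4.8925.


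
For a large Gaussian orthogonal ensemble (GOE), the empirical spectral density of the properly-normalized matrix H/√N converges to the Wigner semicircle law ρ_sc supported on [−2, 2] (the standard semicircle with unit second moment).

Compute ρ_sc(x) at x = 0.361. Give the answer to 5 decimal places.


ρ_sc(x) = (1/(2π)) √(4 − x²). With x = 0.361:
  4 − x² = 4 − (0.361)² = 4 − 0.130321 = 3.869679.
  √(4 − x²) = 1.967150.
  1/(2π) = 0.159155.
  ρ_sc(0.361) = 0.159155 · 1.967150 = 0.313082.

Rounded to 5 decimal places: ρ_sc(0.361) ≈ 0.31308.


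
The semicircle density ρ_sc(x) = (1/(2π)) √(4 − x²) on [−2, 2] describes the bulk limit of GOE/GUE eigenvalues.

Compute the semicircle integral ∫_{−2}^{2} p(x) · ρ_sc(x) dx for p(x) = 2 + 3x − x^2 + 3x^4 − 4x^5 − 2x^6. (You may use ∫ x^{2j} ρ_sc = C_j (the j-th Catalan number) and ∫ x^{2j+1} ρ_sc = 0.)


Write p(x) = Σ a_i x^i, split into monomials and integrate each against ρ_sc separately.
Using ∫ x^{2j} ρ_sc = C_j = (1/(j+1)) C(2j, j) (Catalan numbers) and ∫ x^{2j+1} ρ_sc = 0 (odd monomials vanish by symmetry):
  i = 0 (even): a_0 · C_{0} = 2 · 1 = 2
  i = 1 (odd): ∫ x^1 ρ_sc = 0 (vanishes)
  i = 2 (even): a_2 · C_{1} = -1 · 1 = -1
  i = 4 (even): a_4 · C_{2} = 3 · 2 = 6
  i = 5 (odd): ∫ x^5 ρ_sc = 0 (vanishes)
  i = 6 (even): a_6 · C_{3} = -2 · 5 = -10

Summing the contributions: ∫_{−2}^{2} p(x) ρ_sc(x) dx = 2 + (-1) + 6 + (-10) = -3.
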